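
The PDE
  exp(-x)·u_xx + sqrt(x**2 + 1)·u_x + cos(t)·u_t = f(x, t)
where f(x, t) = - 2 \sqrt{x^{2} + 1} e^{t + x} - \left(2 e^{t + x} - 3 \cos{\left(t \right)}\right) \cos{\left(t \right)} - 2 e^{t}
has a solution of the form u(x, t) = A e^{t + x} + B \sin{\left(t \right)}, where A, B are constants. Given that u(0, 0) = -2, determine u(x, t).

Answer: u(x, t) = - 2 e^{t + x} + 3 \sin{\left(t \right)}

Derivation:
Substitute the ansatz u = A e^{t + x} + B \sin{\left(t \right)} into the left-hand side.
Derivatives of the ansatz:
  u_xx = A e^{t} e^{x}
  u_x = A e^{t} e^{x}
  u_t = A e^{t} e^{x} + B \cos{\left(t \right)}
Term by term:
  exp(-x)·u_xx = A e^{t}
  sqrt(x**2 + 1)·u_x = A \sqrt{x^{2} + 1} e^{t} e^{x}
  cos(t)·u_t = A e^{t} e^{x} \cos{\left(t \right)} + B \cos^{2}{\left(t \right)}
So the left-hand side equals
  A \sqrt{x^{2} + 1} e^{t} e^{x} + A e^{t} e^{x} \cos{\left(t \right)} + A e^{t} + B \cos^{2}{\left(t \right)}
This must equal f(x, t) identically; expanded, f = - 2 \sqrt{x^{2} + 1} e^{t} e^{x} - 2 e^{t} e^{x} \cos{\left(t \right)} - 2 e^{t} + 3 \cos^{2}{\left(t \right)}.
Matching coefficients of the independent functions:
  [\sqrt{x^{2} + 1} e^{t} e^{x}, e^{t} e^{x} \cos{\left(t \right)}, e^{t}]:  A = -2
  [\cos^{2}{\left(t \right)}]:  B = 3
Solving: A = -2, B = 3.
Check against the point condition:
  u(0, 0) = -2  ⟹  A = -2  ✓
Hence u(x, t) = - 2 e^{t + x} + 3 \sin{\left(t \right)}.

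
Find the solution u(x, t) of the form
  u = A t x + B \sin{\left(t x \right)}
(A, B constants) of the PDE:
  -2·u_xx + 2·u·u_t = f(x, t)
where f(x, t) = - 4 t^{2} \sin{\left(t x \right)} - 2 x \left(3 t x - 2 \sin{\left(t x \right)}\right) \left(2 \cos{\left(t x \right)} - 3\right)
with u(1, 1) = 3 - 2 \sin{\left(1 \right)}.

Substitute the ansatz u = A t x + B \sin{\left(t x \right)} into the left-hand side.
Derivatives of the ansatz:
  u_xx = - B t^{2} \sin{\left(t x \right)}
  u_t = A x + B x \cos{\left(t x \right)}
Term by term:
  -2·u_xx = 2 B t^{2} \sin{\left(t x \right)}
  2·u·u_t = 2 A^{2} t x^{2} + 2 A B t x^{2} \cos{\left(t x \right)} + 2 A B x \sin{\left(t x \right)} + 2 B^{2} x \sin{\left(t x \right)} \cos{\left(t x \right)}
So the left-hand side equals
  2 A^{2} t x^{2} + 2 A B t x^{2} \cos{\left(t x \right)} + 2 A B x \sin{\left(t x \right)} + 2 B^{2} x \sin{\left(t x \right)} \cos{\left(t x \right)} + 2 B t^{2} \sin{\left(t x \right)}
This must equal f(x, t) identically; expanded, f = - 4 t^{2} \sin{\left(t x \right)} - 12 t x^{2} \cos{\left(t x \right)} + 18 t x^{2} + 8 x \sin{\left(t x \right)} \cos{\left(t x \right)} - 12 x \sin{\left(t x \right)}.
Matching coefficients of the independent functions:
  [t x^{2}]:  2 A^{2} = 18
  [t^{2} \sin{\left(t x \right)}]:  2 B = -4
  [x \sin{\left(t x \right)}, t x^{2} \cos{\left(t x \right)}]:  2 A B = -12
  [x \sin{\left(t x \right)} \cos{\left(t x \right)}]:  2 B^{2} = 8
Solving: A = 3, B = -2.
Check against the point condition:
  u(1, 1) = 3 - 2 \sin{\left(1 \right)}  ⟹  A + B \sin{\left(1 \right)} = 3 - 2 \sin{\left(1 \right)}  ✓
Hence u(x, t) = 3 t x - 2 \sin{\left(t x \right)}.

Answer: u(x, t) = 3 t x - 2 \sin{\left(t x \right)}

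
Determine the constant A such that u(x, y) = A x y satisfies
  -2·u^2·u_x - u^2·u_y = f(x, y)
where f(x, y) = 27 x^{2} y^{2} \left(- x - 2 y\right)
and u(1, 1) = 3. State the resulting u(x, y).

Substitute the ansatz u = A x y into the left-hand side.
Derivatives of the ansatz:
  u_x = A y
  u_y = A x
Term by term:
  -2·u^2·u_x = - 2 A^{3} x^{2} y^{3}
  -u^2·u_y = - A^{3} x^{3} y^{2}
So the left-hand side equals
  - A^{3} x^{3} y^{2} - 2 A^{3} x^{2} y^{3}
This must equal f(x, y) identically; expanded, f = - 27 x^{3} y^{2} - 54 x^{2} y^{3}.
Matching coefficients of the independent functions:
  [x^{2} y^{3}]:  - 2 A^{3} = -54
  [x^{3} y^{2}]:  - A^{3} = -27
Solving: A = 3.
Check against the point condition:
  u(1, 1) = 3  ⟹  A = 3  ✓
Hence u(x, y) = 3 x y.

Answer: u(x, y) = 3 x y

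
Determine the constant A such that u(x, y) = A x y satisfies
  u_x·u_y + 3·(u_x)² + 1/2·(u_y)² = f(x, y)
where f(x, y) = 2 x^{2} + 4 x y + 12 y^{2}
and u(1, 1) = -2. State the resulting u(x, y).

Substitute the ansatz u = A x y into the left-hand side.
Derivatives of the ansatz:
  u_x = A y
  u_y = A x
Term by term:
  u_x·u_y = A^{2} x y
  3·(u_x)² = 3 A^{2} y^{2}
  1/2·(u_y)² = \frac{A^{2} x^{2}}{2}
So the left-hand side equals
  \frac{A^{2} x^{2}}{2} + A^{2} x y + 3 A^{2} y^{2}
This must equal f(x, y) = 2 x^{2} + 4 x y + 12 y^{2} identically.
Matching coefficients of the independent functions:
  [x^{2}]:  \frac{A^{2}}{2} = 2
  [y^{2}]:  3 A^{2} = 12
  [x y]:  A^{2} = 4
These equations allow (A) = (-2) or (2).
Impose the point condition(s):
  u(1, 1) = -2  ⟹  A = -2
Only A = -2 satisfies everything.
Hence u(x, y) = - 2 x y.

Answer: u(x, y) = - 2 x y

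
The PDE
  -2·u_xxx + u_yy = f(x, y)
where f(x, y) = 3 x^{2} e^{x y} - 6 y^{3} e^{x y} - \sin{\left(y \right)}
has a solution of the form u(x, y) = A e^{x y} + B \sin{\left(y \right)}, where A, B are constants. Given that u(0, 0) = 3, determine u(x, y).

Substitute the ansatz u = A e^{x y} + B \sin{\left(y \right)} into the left-hand side.
Derivatives of the ansatz:
  u_xxx = A y^{3} e^{x y}
  u_yy = A x^{2} e^{x y} - B \sin{\left(y \right)}
Term by term:
  -2·u_xxx = - 2 A y^{3} e^{x y}
  u_yy = A x^{2} e^{x y} - B \sin{\left(y \right)}
So the left-hand side equals
  A x^{2} e^{x y} - 2 A y^{3} e^{x y} - B \sin{\left(y \right)}
This must equal f(x, y) = 3 x^{2} e^{x y} - 6 y^{3} e^{x y} - \sin{\left(y \right)} identically.
Matching coefficients of the independent functions:
  [x^{2} e^{x y}]:  A = 3
  [y^{3} e^{x y}]:  - 2 A = -6
  [\sin{\left(y \right)}]:  - B = -1
Solving: A = 3, B = 1.
Check against the point condition:
  u(0, 0) = 3  ⟹  A = 3  ✓
Hence u(x, y) = 3 e^{x y} + \sin{\left(y \right)}.

Answer: u(x, y) = 3 e^{x y} + \sin{\left(y \right)}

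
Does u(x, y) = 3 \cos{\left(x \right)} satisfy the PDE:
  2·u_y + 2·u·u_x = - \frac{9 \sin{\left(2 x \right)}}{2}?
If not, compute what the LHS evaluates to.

Evaluate each term of the left-hand side for u = 3 \cos{\left(x \right)}.
Derivatives:
  u_y = 0
  u_x = - 3 \sin{\left(x \right)}
Terms:
  2·u_y = 0
  2·u·u_x = - 9 \sin{\left(2 x \right)}
Sum: LHS = - 9 \sin{\left(2 x \right)}
Given right-hand side: - \frac{9 \sin{\left(2 x \right)}}{2}. Difference LHS − RHS = - \frac{9 \sin{\left(2 x \right)}}{2} ≠ 0, so u is not a solution.

Answer: No, the LHS evaluates to - 9 \sin{\left(2 x \right)}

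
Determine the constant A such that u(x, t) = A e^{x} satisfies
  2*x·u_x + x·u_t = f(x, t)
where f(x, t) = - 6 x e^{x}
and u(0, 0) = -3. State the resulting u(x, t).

Answer: u(x, t) = - 3 e^{x}

Derivation:
Substitute the ansatz u = A e^{x} into the left-hand side.
Derivatives of the ansatz:
  u_x = A e^{x}
  u_t = 0
Term by term:
  2*x·u_x = 2 A x e^{x}
  x·u_t = 0
So the left-hand side equals
  2 A x e^{x}
This must equal f(x, t) = - 6 x e^{x} identically.
Matching coefficients of the independent functions:
  [x e^{x}]:  2 A = -6
Solving: A = -3.
Check against the point condition:
  u(0, 0) = -3  ⟹  A = -3  ✓
Hence u(x, t) = - 3 e^{x}.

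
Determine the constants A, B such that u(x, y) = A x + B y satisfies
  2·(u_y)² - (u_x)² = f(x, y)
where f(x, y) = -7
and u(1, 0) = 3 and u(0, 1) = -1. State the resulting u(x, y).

Substitute the ansatz u = A x + B y into the left-hand side.
Derivatives of the ansatz:
  u_y = B
  u_x = A
Term by term:
  2·(u_y)² = 2 B^{2}
  -(u_x)² = - A^{2}
So the left-hand side equals
  - A^{2} + 2 B^{2}
This must equal f(x, y) = -7 identically.
Matching coefficients of the independent functions:
  [constant term]:  - A^{2} + 2 B^{2} = -7
These equations do not fix every constant; impose the point condition(s):
  u(1, 0) = 3  ⟹  A = 3
  u(0, 1) = -1  ⟹  B = -1
Solving the combined system: A = 3, B = -1.
Hence u(x, y) = 3 x - y.

Answer: u(x, y) = 3 x - y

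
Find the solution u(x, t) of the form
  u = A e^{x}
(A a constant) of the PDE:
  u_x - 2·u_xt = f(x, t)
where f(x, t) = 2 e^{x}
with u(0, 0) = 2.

Answer: u(x, t) = 2 e^{x}

Derivation:
Substitute the ansatz u = A e^{x} into the left-hand side.
Derivatives of the ansatz:
  u_x = A e^{x}
  u_xt = 0
Term by term:
  u_x = A e^{x}
  -2·u_xt = 0
So the left-hand side equals
  A e^{x}
This must equal f(x, t) = 2 e^{x} identically.
Matching coefficients of the independent functions:
  [e^{x}]:  A = 2
Solving: A = 2.
Check against the point condition:
  u(0, 0) = 2  ⟹  A = 2  ✓
Hence u(x, t) = 2 e^{x}.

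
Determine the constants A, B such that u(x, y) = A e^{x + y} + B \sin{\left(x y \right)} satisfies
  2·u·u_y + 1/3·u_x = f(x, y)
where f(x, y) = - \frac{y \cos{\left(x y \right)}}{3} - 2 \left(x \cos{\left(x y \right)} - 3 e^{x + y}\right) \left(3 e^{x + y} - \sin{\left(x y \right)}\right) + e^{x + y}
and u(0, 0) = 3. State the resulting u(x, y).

Substitute the ansatz u = A e^{x + y} + B \sin{\left(x y \right)} into the left-hand side.
Derivatives of the ansatz:
  u_y = A e^{x} e^{y} + B x \cos{\left(x y \right)}
  u_x = A e^{x} e^{y} + B y \cos{\left(x y \right)}
Term by term:
  2·u·u_y = 2 A^{2} e^{2 x} e^{2 y} + 2 A B x e^{x} e^{y} \cos{\left(x y \right)} + 2 A B e^{x} e^{y} \sin{\left(x y \right)} + 2 B^{2} x \sin{\left(x y \right)} \cos{\left(x y \right)}
  1/3·u_x = \frac{A e^{x} e^{y}}{3} + \frac{B y \cos{\left(x y \right)}}{3}
So the left-hand side equals
  2 A^{2} e^{2 x} e^{2 y} + 2 A B x e^{x} e^{y} \cos{\left(x y \right)} + 2 A B e^{x} e^{y} \sin{\left(x y \right)} + \frac{A e^{x} e^{y}}{3} + 2 B^{2} x \sin{\left(x y \right)} \cos{\left(x y \right)} + \frac{B y \cos{\left(x y \right)}}{3}
This must equal f(x, y) identically; expanded, f = - 6 x e^{x} e^{y} \cos{\left(x y \right)} + 2 x \sin{\left(x y \right)} \cos{\left(x y \right)} - \frac{y \cos{\left(x y \right)}}{3} + 18 e^{2 x} e^{2 y} - 6 e^{x} e^{y} \sin{\left(x y \right)} + e^{x} e^{y}.
Matching coefficients of the independent functions:
  [y \cos{\left(x y \right)}]:  \frac{B}{3} = - \frac{1}{3}
  [e^{x} e^{y}]:  \frac{A}{3} = 1
  [e^{2 x} e^{2 y}]:  2 A^{2} = 18
  [x \sin{\left(x y \right)} \cos{\left(x y \right)}]:  2 B^{2} = 2
  [e^{x} e^{y} \sin{\left(x y \right)}, x e^{x} e^{y} \cos{\left(x y \right)}]:  2 A B = -6
Solving: A = 3, B = -1.
Check against the point condition:
  u(0, 0) = 3  ⟹  A = 3  ✓
Hence u(x, y) = 3 e^{x + y} - \sin{\left(x y \right)}.

Answer: u(x, y) = 3 e^{x + y} - \sin{\left(x y \right)}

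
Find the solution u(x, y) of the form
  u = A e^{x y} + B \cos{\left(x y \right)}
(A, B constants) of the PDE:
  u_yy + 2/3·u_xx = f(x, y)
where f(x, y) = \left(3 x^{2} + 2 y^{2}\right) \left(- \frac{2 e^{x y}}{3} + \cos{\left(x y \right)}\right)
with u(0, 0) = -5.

Substitute the ansatz u = A e^{x y} + B \cos{\left(x y \right)} into the left-hand side.
Derivatives of the ansatz:
  u_yy = A x^{2} e^{x y} - B x^{2} \cos{\left(x y \right)}
  u_xx = A y^{2} e^{x y} - B y^{2} \cos{\left(x y \right)}
Term by term:
  u_yy = A x^{2} e^{x y} - B x^{2} \cos{\left(x y \right)}
  2/3·u_xx = \frac{2 A y^{2} e^{x y}}{3} - \frac{2 B y^{2} \cos{\left(x y \right)}}{3}
So the left-hand side equals
  A x^{2} e^{x y} + \frac{2 A y^{2} e^{x y}}{3} - B x^{2} \cos{\left(x y \right)} - \frac{2 B y^{2} \cos{\left(x y \right)}}{3}
This must equal f(x, y) identically; expanded, f = - 2 x^{2} e^{x y} + 3 x^{2} \cos{\left(x y \right)} - \frac{4 y^{2} e^{x y}}{3} + 2 y^{2} \cos{\left(x y \right)}.
Matching coefficients of the independent functions:
  [x^{2} e^{x y}]:  A = -2
  [x^{2} \cos{\left(x y \right)}]:  - B = 3
  [y^{2} e^{x y}]:  \frac{2 A}{3} = - \frac{4}{3}
  [y^{2} \cos{\left(x y \right)}]:  - \frac{2 B}{3} = 2
Solving: A = -2, B = -3.
Check against the point condition:
  u(0, 0) = -5  ⟹  A + B = -5  ✓
Hence u(x, y) = - 2 e^{x y} - 3 \cos{\left(x y \right)}.

Answer: u(x, y) = - 2 e^{x y} - 3 \cos{\left(x y \right)}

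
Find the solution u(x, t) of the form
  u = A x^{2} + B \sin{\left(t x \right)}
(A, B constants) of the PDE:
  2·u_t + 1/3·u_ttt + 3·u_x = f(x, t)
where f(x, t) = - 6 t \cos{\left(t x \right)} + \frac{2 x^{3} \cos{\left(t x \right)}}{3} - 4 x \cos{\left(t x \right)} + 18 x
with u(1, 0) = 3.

Answer: u(x, t) = 3 x^{2} - 2 \sin{\left(t x \right)}

Derivation:
Substitute the ansatz u = A x^{2} + B \sin{\left(t x \right)} into the left-hand side.
Derivatives of the ansatz:
  u_t = B x \cos{\left(t x \right)}
  u_ttt = - B x^{3} \cos{\left(t x \right)}
  u_x = 2 A x + B t \cos{\left(t x \right)}
Term by term:
  2·u_t = 2 B x \cos{\left(t x \right)}
  1/3·u_ttt = - \frac{B x^{3} \cos{\left(t x \right)}}{3}
  3·u_x = 6 A x + 3 B t \cos{\left(t x \right)}
So the left-hand side equals
  6 A x + 3 B t \cos{\left(t x \right)} - \frac{B x^{3} \cos{\left(t x \right)}}{3} + 2 B x \cos{\left(t x \right)}
This must equal f(x, t) = - 6 t \cos{\left(t x \right)} + \frac{2 x^{3} \cos{\left(t x \right)}}{3} - 4 x \cos{\left(t x \right)} + 18 x identically.
Matching coefficients of the independent functions:
  [x]:  6 A = 18
  [t \cos{\left(t x \right)}]:  3 B = -6
  [x \cos{\left(t x \right)}]:  2 B = -4
  [x^{3} \cos{\left(t x \right)}]:  - \frac{B}{3} = \frac{2}{3}
Solving: A = 3, B = -2.
Check against the point condition:
  u(1, 0) = 3  ⟹  A = 3  ✓
Hence u(x, t) = 3 x^{2} - 2 \sin{\left(t x \right)}.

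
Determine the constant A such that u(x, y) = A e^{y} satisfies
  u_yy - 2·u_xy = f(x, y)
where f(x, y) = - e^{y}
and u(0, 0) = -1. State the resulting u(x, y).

Substitute the ansatz u = A e^{y} into the left-hand side.
Derivatives of the ansatz:
  u_yy = A e^{y}
  u_xy = 0
Term by term:
  u_yy = A e^{y}
  -2·u_xy = 0
So the left-hand side equals
  A e^{y}
This must equal f(x, y) = - e^{y} identically.
Matching coefficients of the independent functions:
  [e^{y}]:  A = -1
Solving: A = -1.
Check against the point condition:
  u(0, 0) = -1  ⟹  A = -1  ✓
Hence u(x, y) = - e^{y}.

Answer: u(x, y) = - e^{y}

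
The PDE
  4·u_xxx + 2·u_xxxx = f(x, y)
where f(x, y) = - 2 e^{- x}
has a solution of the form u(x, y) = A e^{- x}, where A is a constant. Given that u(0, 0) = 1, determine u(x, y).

Substitute the ansatz u = A e^{- x} into the left-hand side.
Derivatives of the ansatz:
  u_xxx = - A e^{- x}
  u_xxxx = A e^{- x}
Term by term:
  4·u_xxx = - 4 A e^{- x}
  2·u_xxxx = 2 A e^{- x}
So the left-hand side equals
  - 2 A e^{- x}
This must equal f(x, y) = - 2 e^{- x} identically.
Matching coefficients of the independent functions:
  [e^{- x}]:  - 2 A = -2
Solving: A = 1.
Check against the point condition:
  u(0, 0) = 1  ⟹  A = 1  ✓
Hence u(x, y) = e^{- x}.

Answer: u(x, y) = e^{- x}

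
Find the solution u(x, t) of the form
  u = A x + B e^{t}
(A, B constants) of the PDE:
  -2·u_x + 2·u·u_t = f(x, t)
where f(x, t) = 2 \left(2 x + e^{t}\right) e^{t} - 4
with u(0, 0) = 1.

Substitute the ansatz u = A x + B e^{t} into the left-hand side.
Derivatives of the ansatz:
  u_x = A
  u_t = B e^{t}
Term by term:
  -2·u_x = - 2 A
  2·u·u_t = 2 A B x e^{t} + 2 B^{2} e^{2 t}
So the left-hand side equals
  2 A B x e^{t} - 2 A + 2 B^{2} e^{2 t}
This must equal f(x, t) = 2 \left(2 x + e^{t}\right) e^{t} - 4 identically.
Matching coefficients of the independent functions:
  [constant term]:  - 2 A = -4
  [x e^{t}]:  2 A B = 4
  [e^{2 t}]:  2 B^{2} = 2
Solving: A = 2, B = 1.
Check against the point condition:
  u(0, 0) = 1  ⟹  B = 1  ✓
Hence u(x, t) = 2 x + e^{t}.

Answer: u(x, t) = 2 x + e^{t}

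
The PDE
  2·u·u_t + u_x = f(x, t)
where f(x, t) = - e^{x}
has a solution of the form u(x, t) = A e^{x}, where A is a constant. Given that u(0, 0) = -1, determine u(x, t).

Substitute the ansatz u = A e^{x} into the left-hand side.
Derivatives of the ansatz:
  u_t = 0
  u_x = A e^{x}
Term by term:
  2·u·u_t = 0
  u_x = A e^{x}
So the left-hand side equals
  A e^{x}
This must equal f(x, t) = - e^{x} identically.
Matching coefficients of the independent functions:
  [e^{x}]:  A = -1
Solving: A = -1.
Check against the point condition:
  u(0, 0) = -1  ⟹  A = -1  ✓
Hence u(x, t) = - e^{x}.

Answer: u(x, t) = - e^{x}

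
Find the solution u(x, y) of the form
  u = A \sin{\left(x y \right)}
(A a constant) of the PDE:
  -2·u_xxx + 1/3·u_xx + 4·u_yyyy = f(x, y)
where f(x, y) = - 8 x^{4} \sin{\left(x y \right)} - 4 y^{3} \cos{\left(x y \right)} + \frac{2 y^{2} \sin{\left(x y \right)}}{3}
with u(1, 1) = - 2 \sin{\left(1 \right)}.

Substitute the ansatz u = A \sin{\left(x y \right)} into the left-hand side.
Derivatives of the ansatz:
  u_xxx = - A y^{3} \cos{\left(x y \right)}
  u_xx = - A y^{2} \sin{\left(x y \right)}
  u_yyyy = A x^{4} \sin{\left(x y \right)}
Term by term:
  -2·u_xxx = 2 A y^{3} \cos{\left(x y \right)}
  1/3·u_xx = - \frac{A y^{2} \sin{\left(x y \right)}}{3}
  4·u_yyyy = 4 A x^{4} \sin{\left(x y \right)}
So the left-hand side equals
  4 A x^{4} \sin{\left(x y \right)} + 2 A y^{3} \cos{\left(x y \right)} - \frac{A y^{2} \sin{\left(x y \right)}}{3}
This must equal f(x, y) = - 8 x^{4} \sin{\left(x y \right)} - 4 y^{3} \cos{\left(x y \right)} + \frac{2 y^{2} \sin{\left(x y \right)}}{3} identically.
Matching coefficients of the independent functions:
  [x^{4} \sin{\left(x y \right)}]:  4 A = -8
  [y^{2} \sin{\left(x y \right)}]:  - \frac{A}{3} = \frac{2}{3}
  [y^{3} \cos{\left(x y \right)}]:  2 A = -4
Solving: A = -2.
Check against the point condition:
  u(1, 1) = - 2 \sin{\left(1 \right)}  ⟹  A \sin{\left(1 \right)} = - 2 \sin{\left(1 \right)}  ✓
Hence u(x, y) = - 2 \sin{\left(x y \right)}.

Answer: u(x, y) = - 2 \sin{\left(x y \right)}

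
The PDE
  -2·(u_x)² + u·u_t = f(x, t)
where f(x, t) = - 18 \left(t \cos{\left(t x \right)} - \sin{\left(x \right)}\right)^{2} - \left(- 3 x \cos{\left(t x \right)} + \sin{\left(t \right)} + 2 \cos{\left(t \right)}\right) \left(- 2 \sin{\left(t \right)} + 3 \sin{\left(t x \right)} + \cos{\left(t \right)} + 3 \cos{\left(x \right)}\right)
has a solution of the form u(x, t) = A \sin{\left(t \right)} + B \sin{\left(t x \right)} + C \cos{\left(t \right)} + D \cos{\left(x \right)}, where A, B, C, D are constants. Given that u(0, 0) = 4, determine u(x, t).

Answer: u(x, t) = - 2 \sin{\left(t \right)} + 3 \sin{\left(t x \right)} + \cos{\left(t \right)} + 3 \cos{\left(x \right)}

Derivation:
Substitute the ansatz u = A \sin{\left(t \right)} + B \sin{\left(t x \right)} + C \cos{\left(t \right)} + D \cos{\left(x \right)} into the left-hand side.
Derivatives of the ansatz:
  u_x = B t \cos{\left(t x \right)} - D \sin{\left(x \right)}
  u_t = A \cos{\left(t \right)} + B x \cos{\left(t x \right)} - C \sin{\left(t \right)}
Term by term:
  -2·(u_x)² = - 2 B^{2} t^{2} \cos^{2}{\left(t x \right)} + 4 B D t \sin{\left(x \right)} \cos{\left(t x \right)} - 2 D^{2} \sin^{2}{\left(x \right)}
  u·u_t = A^{2} \sin{\left(t \right)} \cos{\left(t \right)} + A B x \sin{\left(t \right)} \cos{\left(t x \right)} + A B \sin{\left(t x \right)} \cos{\left(t \right)} - A C \sin^{2}{\left(t \right)} + A C \cos^{2}{\left(t \right)} + A D \cos{\left(t \right)} \cos{\left(x \right)} + B^{2} x \sin{\left(t x \right)} \cos{\left(t x \right)} + B C x \cos{\left(t \right)} \cos{\left(t x \right)} - B C \sin{\left(t \right)} \sin{\left(t x \right)} + B D x \cos{\left(x \right)} \cos{\left(t x \right)} - C^{2} \sin{\left(t \right)} \cos{\left(t \right)} - C D \sin{\left(t \right)} \cos{\left(x \right)}
So the left-hand side equals
  A^{2} \sin{\left(t \right)} \cos{\left(t \right)} + A B x \sin{\left(t \right)} \cos{\left(t x \right)} + A B \sin{\left(t x \right)} \cos{\left(t \right)} - A C \sin^{2}{\left(t \right)} + A C \cos^{2}{\left(t \right)} + A D \cos{\left(t \right)} \cos{\left(x \right)} - 2 B^{2} t^{2} \cos^{2}{\left(t x \right)} + B^{2} x \sin{\left(t x \right)} \cos{\left(t x \right)} + B C x \cos{\left(t \right)} \cos{\left(t x \right)} - B C \sin{\left(t \right)} \sin{\left(t x \right)} + 4 B D t \sin{\left(x \right)} \cos{\left(t x \right)} + B D x \cos{\left(x \right)} \cos{\left(t x \right)} - C^{2} \sin{\left(t \right)} \cos{\left(t \right)} - C D \sin{\left(t \right)} \cos{\left(x \right)} - 2 D^{2} \sin^{2}{\left(x \right)}
This must equal f(x, t) identically; expanded, f = - 18 t^{2} \cos^{2}{\left(t x \right)} + 36 t \sin{\left(x \right)} \cos{\left(t x \right)} - 6 x \sin{\left(t \right)} \cos{\left(t x \right)} + 9 x \sin{\left(t x \right)} \cos{\left(t x \right)} + 3 x \cos{\left(t \right)} \cos{\left(t x \right)} + 9 x \cos{\left(x \right)} \cos{\left(t x \right)} + 2 \sin^{2}{\left(t \right)} - 3 \sin{\left(t \right)} \sin{\left(t x \right)} + 3 \sin{\left(t \right)} \cos{\left(t \right)} - 3 \sin{\left(t \right)} \cos{\left(x \right)} - 18 \sin^{2}{\left(x \right)} - 6 \sin{\left(t x \right)} \cos{\left(t \right)} - 2 \cos^{2}{\left(t \right)} - 6 \cos{\left(t \right)} \cos{\left(x \right)}.
Matching coefficients of the independent functions:
  [t^{2} \cos^{2}{\left(t x \right)}]:  - 2 B^{2} = -18
  [\sin{\left(t \right)} \sin{\left(t x \right)}]:  - B C = -3
  [\sin{\left(t \right)} \cos{\left(t \right)}]:  A^{2} - C^{2} = 3
  [\sin{\left(t \right)} \cos{\left(x \right)}]:  - C D = -3
  [\sin{\left(t x \right)} \cos{\left(t \right)}, x \sin{\left(t \right)} \cos{\left(t x \right)}]:  A B = -6
  [\cos{\left(t \right)} \cos{\left(x \right)}]:  A D = -6
  [t \sin{\left(x \right)} \cos{\left(t x \right)}]:  4 B D = 36
  [x \sin{\left(t x \right)} \cos{\left(t x \right)}]:  B^{2} = 9
  [x \cos{\left(t \right)} \cos{\left(t x \right)}]:  B C = 3
  [x \cos{\left(x \right)} \cos{\left(t x \right)}]:  B D = 9
  [\sin^{2}{\left(t \right)}]:  - A C = 2
  [\sin^{2}{\left(x \right)}]:  - 2 D^{2} = -18
  [\cos^{2}{\left(t \right)}]:  A C = -2
These equations allow (A, B, C, D) = (-2, 3, 1, 3) or (2, -3, -1, -3).
Impose the point condition(s):
  u(0, 0) = 4  ⟹  C + D = 4
Only A = -2, B = 3, C = 1, D = 3 satisfies everything.
Hence u(x, t) = - 2 \sin{\left(t \right)} + 3 \sin{\left(t x \right)} + \cos{\left(t \right)} + 3 \cos{\left(x \right)}.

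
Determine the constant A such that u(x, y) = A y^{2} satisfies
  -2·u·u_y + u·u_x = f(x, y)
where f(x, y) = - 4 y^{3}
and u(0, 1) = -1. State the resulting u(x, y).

Substitute the ansatz u = A y^{2} into the left-hand side.
Derivatives of the ansatz:
  u_y = 2 A y
  u_x = 0
Term by term:
  -2·u·u_y = - 4 A^{2} y^{3}
  u·u_x = 0
So the left-hand side equals
  - 4 A^{2} y^{3}
This must equal f(x, y) = - 4 y^{3} identically.
Matching coefficients of the independent functions:
  [y^{3}]:  - 4 A^{2} = -4
These equations allow (A) = (-1) or (1).
Impose the point condition(s):
  u(0, 1) = -1  ⟹  A = -1
Only A = -1 satisfies everything.
Hence u(x, y) = - y^{2}.

Answer: u(x, y) = - y^{2}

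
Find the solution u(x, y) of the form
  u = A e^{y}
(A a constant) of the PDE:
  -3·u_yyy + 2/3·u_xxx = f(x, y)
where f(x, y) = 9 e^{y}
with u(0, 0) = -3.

Substitute the ansatz u = A e^{y} into the left-hand side.
Derivatives of the ansatz:
  u_yyy = A e^{y}
  u_xxx = 0
Term by term:
  -3·u_yyy = - 3 A e^{y}
  2/3·u_xxx = 0
So the left-hand side equals
  - 3 A e^{y}
This must equal f(x, y) = 9 e^{y} identically.
Matching coefficients of the independent functions:
  [e^{y}]:  - 3 A = 9
Solving: A = -3.
Check against the point condition:
  u(0, 0) = -3  ⟹  A = -3  ✓
Hence u(x, y) = - 3 e^{y}.

Answer: u(x, y) = - 3 e^{y}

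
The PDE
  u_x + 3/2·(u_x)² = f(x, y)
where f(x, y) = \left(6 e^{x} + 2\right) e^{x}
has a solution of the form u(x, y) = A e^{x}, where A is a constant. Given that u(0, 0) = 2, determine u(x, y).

Substitute the ansatz u = A e^{x} into the left-hand side.
Derivatives of the ansatz:
  u_x = A e^{x}
Term by term:
  u_x = A e^{x}
  3/2·(u_x)² = \frac{3 A^{2} e^{2 x}}{2}
So the left-hand side equals
  \frac{3 A^{2} e^{2 x}}{2} + A e^{x}
This must equal f(x, y) = \left(6 e^{x} + 2\right) e^{x} identically.
Matching coefficients of the independent functions:
  [e^{x}]:  A = 2
  [e^{2 x}]:  \frac{3 A^{2}}{2} = 6
Solving: A = 2.
Check against the point condition:
  u(0, 0) = 2  ⟹  A = 2  ✓
Hence u(x, y) = 2 e^{x}.

Answer: u(x, y) = 2 e^{x}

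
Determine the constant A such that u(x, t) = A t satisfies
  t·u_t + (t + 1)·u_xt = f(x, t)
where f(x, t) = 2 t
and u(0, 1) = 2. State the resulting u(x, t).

Substitute the ansatz u = A t into the left-hand side.
Derivatives of the ansatz:
  u_t = A
  u_xt = 0
Term by term:
  t·u_t = A t
  (t + 1)·u_xt = 0
So the left-hand side equals
  A t
This must equal f(x, t) = 2 t identically.
Matching coefficients of the independent functions:
  [t]:  A = 2
Solving: A = 2.
Check against the point condition:
  u(0, 1) = 2  ⟹  A = 2  ✓
Hence u(x, t) = 2 t.

Answer: u(x, t) = 2 t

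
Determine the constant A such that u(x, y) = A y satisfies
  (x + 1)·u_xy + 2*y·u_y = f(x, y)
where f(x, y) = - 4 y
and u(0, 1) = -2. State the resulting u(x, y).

Substitute the ansatz u = A y into the left-hand side.
Derivatives of the ansatz:
  u_xy = 0
  u_y = A
Term by term:
  (x + 1)·u_xy = 0
  2*y·u_y = 2 A y
So the left-hand side equals
  2 A y
This must equal f(x, y) = - 4 y identically.
Matching coefficients of the independent functions:
  [y]:  2 A = -4
Solving: A = -2.
Check against the point condition:
  u(0, 1) = -2  ⟹  A = -2  ✓
Hence u(x, y) = - 2 y.

Answer: u(x, y) = - 2 y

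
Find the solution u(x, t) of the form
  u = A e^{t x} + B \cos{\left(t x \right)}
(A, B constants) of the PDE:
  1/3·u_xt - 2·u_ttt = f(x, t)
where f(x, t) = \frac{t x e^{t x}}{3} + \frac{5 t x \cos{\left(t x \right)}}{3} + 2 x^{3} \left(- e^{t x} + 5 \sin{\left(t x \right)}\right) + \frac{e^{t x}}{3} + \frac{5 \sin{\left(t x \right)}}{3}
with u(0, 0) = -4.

Substitute the ansatz u = A e^{t x} + B \cos{\left(t x \right)} into the left-hand side.
Derivatives of the ansatz:
  u_xt = A t x e^{t x} + A e^{t x} - B t x \cos{\left(t x \right)} - B \sin{\left(t x \right)}
  u_ttt = A x^{3} e^{t x} + B x^{3} \sin{\left(t x \right)}
Term by term:
  1/3·u_xt = \frac{A t x e^{t x}}{3} + \frac{A e^{t x}}{3} - \frac{B t x \cos{\left(t x \right)}}{3} - \frac{B \sin{\left(t x \right)}}{3}
  -2·u_ttt = - 2 A x^{3} e^{t x} - 2 B x^{3} \sin{\left(t x \right)}
So the left-hand side equals
  \frac{A t x e^{t x}}{3} - 2 A x^{3} e^{t x} + \frac{A e^{t x}}{3} - \frac{B t x \cos{\left(t x \right)}}{3} - 2 B x^{3} \sin{\left(t x \right)} - \frac{B \sin{\left(t x \right)}}{3}
This must equal f(x, t) identically; expanded, f = \frac{t x e^{t x}}{3} + \frac{5 t x \cos{\left(t x \right)}}{3} - 2 x^{3} e^{t x} + 10 x^{3} \sin{\left(t x \right)} + \frac{e^{t x}}{3} + \frac{5 \sin{\left(t x \right)}}{3}.
Matching coefficients of the independent functions:
  [x^{3} e^{t x}]:  - 2 A = -2
  [x^{3} \sin{\left(t x \right)}]:  - 2 B = 10
  [t x e^{t x}, e^{t x}]:  \frac{A}{3} = \frac{1}{3}
  [t x \cos{\left(t x \right)}, \sin{\left(t x \right)}]:  - \frac{B}{3} = \frac{5}{3}
Solving: A = 1, B = -5.
Check against the point condition:
  u(0, 0) = -4  ⟹  A + B = -4  ✓
Hence u(x, t) = e^{t x} - 5 \cos{\left(t x \right)}.

Answer: u(x, t) = e^{t x} - 5 \cos{\left(t x \right)}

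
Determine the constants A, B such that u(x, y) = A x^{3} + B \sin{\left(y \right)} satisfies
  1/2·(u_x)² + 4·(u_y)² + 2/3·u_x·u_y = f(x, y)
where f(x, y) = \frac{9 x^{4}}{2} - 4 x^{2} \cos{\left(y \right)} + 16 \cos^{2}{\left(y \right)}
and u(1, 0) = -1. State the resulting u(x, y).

Answer: u(x, y) = - x^{3} + 2 \sin{\left(y \right)}

Derivation:
Substitute the ansatz u = A x^{3} + B \sin{\left(y \right)} into the left-hand side.
Derivatives of the ansatz:
  u_x = 3 A x^{2}
  u_y = B \cos{\left(y \right)}
Term by term:
  1/2·(u_x)² = \frac{9 A^{2} x^{4}}{2}
  4·(u_y)² = 4 B^{2} \cos^{2}{\left(y \right)}
  2/3·u_x·u_y = 2 A B x^{2} \cos{\left(y \right)}
So the left-hand side equals
  \frac{9 A^{2} x^{4}}{2} + 2 A B x^{2} \cos{\left(y \right)} + 4 B^{2} \cos^{2}{\left(y \right)}
This must equal f(x, y) = \frac{9 x^{4}}{2} - 4 x^{2} \cos{\left(y \right)} + 16 \cos^{2}{\left(y \right)} identically.
Matching coefficients of the independent functions:
  [x^{4}]:  \frac{9 A^{2}}{2} = \frac{9}{2}
  [x^{2} \cos{\left(y \right)}]:  2 A B = -4
  [\cos^{2}{\left(y \right)}]:  4 B^{2} = 16
These equations allow (A, B) = (-1, 2) or (1, -2).
Impose the point condition(s):
  u(1, 0) = -1  ⟹  A = -1
Only A = -1, B = 2 satisfies everything.
Hence u(x, y) = - x^{3} + 2 \sin{\left(y \right)}.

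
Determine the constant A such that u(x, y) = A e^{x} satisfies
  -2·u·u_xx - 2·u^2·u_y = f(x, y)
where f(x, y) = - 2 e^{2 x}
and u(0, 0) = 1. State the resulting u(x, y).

Substitute the ansatz u = A e^{x} into the left-hand side.
Derivatives of the ansatz:
  u_xx = A e^{x}
  u_y = 0
Term by term:
  -2·u·u_xx = - 2 A^{2} e^{2 x}
  -2·u^2·u_y = 0
So the left-hand side equals
  - 2 A^{2} e^{2 x}
This must equal f(x, y) = - 2 e^{2 x} identically.
Matching coefficients of the independent functions:
  [e^{2 x}]:  - 2 A^{2} = -2
These equations allow (A) = (-1) or (1).
Impose the point condition(s):
  u(0, 0) = 1  ⟹  A = 1
Only A = 1 satisfies everything.
Hence u(x, y) = e^{x}.

Answer: u(x, y) = e^{x}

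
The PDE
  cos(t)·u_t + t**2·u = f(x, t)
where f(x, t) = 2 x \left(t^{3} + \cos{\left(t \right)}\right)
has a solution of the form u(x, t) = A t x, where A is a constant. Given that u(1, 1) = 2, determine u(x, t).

Substitute the ansatz u = A t x into the left-hand side.
Derivatives of the ansatz:
  u_t = A x
Term by term:
  cos(t)·u_t = A x \cos{\left(t \right)}
  t**2·u = A t^{3} x
So the left-hand side equals
  A t^{3} x + A x \cos{\left(t \right)}
This must equal f(x, t) identically; expanded, f = 2 t^{3} x + 2 x \cos{\left(t \right)}.
Matching coefficients of the independent functions:
  [t^{3} x, x \cos{\left(t \right)}]:  A = 2
Solving: A = 2.
Check against the point condition:
  u(1, 1) = 2  ⟹  A = 2  ✓
Hence u(x, t) = 2 t x.

Answer: u(x, t) = 2 t x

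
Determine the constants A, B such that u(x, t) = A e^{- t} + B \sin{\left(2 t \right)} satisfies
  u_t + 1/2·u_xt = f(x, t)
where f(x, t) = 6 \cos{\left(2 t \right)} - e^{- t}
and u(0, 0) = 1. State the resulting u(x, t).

Substitute the ansatz u = A e^{- t} + B \sin{\left(2 t \right)} into the left-hand side.
Derivatives of the ansatz:
  u_t = - A e^{- t} + 2 B \cos{\left(2 t \right)}
  u_xt = 0
Term by term:
  u_t = - A e^{- t} + 2 B \cos{\left(2 t \right)}
  1/2·u_xt = 0
So the left-hand side equals
  - A e^{- t} + 2 B \cos{\left(2 t \right)}
This must equal f(x, t) = 6 \cos{\left(2 t \right)} - e^{- t} identically.
Matching coefficients of the independent functions:
  [e^{- t}]:  - A = -1
  [\cos{\left(2 t \right)}]:  2 B = 6
Solving: A = 1, B = 3.
Check against the point condition:
  u(0, 0) = 1  ⟹  A = 1  ✓
Hence u(x, t) = 3 \sin{\left(2 t \right)} + e^{- t}.

Answer: u(x, t) = 3 \sin{\left(2 t \right)} + e^{- t}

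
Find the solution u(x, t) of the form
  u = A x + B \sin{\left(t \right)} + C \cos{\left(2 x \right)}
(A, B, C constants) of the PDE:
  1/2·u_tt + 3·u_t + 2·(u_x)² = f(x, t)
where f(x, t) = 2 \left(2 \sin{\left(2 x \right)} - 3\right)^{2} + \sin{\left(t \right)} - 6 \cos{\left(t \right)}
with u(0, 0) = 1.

Substitute the ansatz u = A x + B \sin{\left(t \right)} + C \cos{\left(2 x \right)} into the left-hand side.
Derivatives of the ansatz:
  u_tt = - B \sin{\left(t \right)}
  u_t = B \cos{\left(t \right)}
  u_x = A - 2 C \sin{\left(2 x \right)}
Term by term:
  1/2·u_tt = - \frac{B \sin{\left(t \right)}}{2}
  3·u_t = 3 B \cos{\left(t \right)}
  2·(u_x)² = 2 A^{2} - 8 A C \sin{\left(2 x \right)} + 8 C^{2} \sin^{2}{\left(2 x \right)}
So the left-hand side equals
  2 A^{2} - 8 A C \sin{\left(2 x \right)} - \frac{B \sin{\left(t \right)}}{2} + 3 B \cos{\left(t \right)} + 8 C^{2} \sin^{2}{\left(2 x \right)}
This must equal f(x, t) identically; expanded, f = \sin{\left(t \right)} + 8 \sin^{2}{\left(2 x \right)} - 24 \sin{\left(2 x \right)} - 6 \cos{\left(t \right)} + 18.
Matching coefficients of the independent functions:
  [constant term]:  2 A^{2} = 18
  [\sin{\left(t \right)}]:  - \frac{B}{2} = 1
  [\sin{\left(2 x \right)}]:  - 8 A C = -24
  [\sin^{2}{\left(2 x \right)}]:  8 C^{2} = 8
  [\cos{\left(t \right)}]:  3 B = -6
These equations allow (A, B, C) = (-3, -2, -1) or (3, -2, 1).
Impose the point condition(s):
  u(0, 0) = 1  ⟹  C = 1
Only A = 3, B = -2, C = 1 satisfies everything.
Hence u(x, t) = 3 x - 2 \sin{\left(t \right)} + \cos{\left(2 x \right)}.

Answer: u(x, t) = 3 x - 2 \sin{\left(t \right)} + \cos{\left(2 x \right)}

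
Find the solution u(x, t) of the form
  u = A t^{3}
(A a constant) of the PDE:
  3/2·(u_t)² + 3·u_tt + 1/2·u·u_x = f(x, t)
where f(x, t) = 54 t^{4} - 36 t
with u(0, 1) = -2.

Answer: u(x, t) = - 2 t^{3}

Derivation:
Substitute the ansatz u = A t^{3} into the left-hand side.
Derivatives of the ansatz:
  u_t = 3 A t^{2}
  u_tt = 6 A t
  u_x = 0
Term by term:
  3/2·(u_t)² = \frac{27 A^{2} t^{4}}{2}
  3·u_tt = 18 A t
  1/2·u·u_x = 0
So the left-hand side equals
  \frac{27 A^{2} t^{4}}{2} + 18 A t
This must equal f(x, t) = 54 t^{4} - 36 t identically.
Matching coefficients of the independent functions:
  [t]:  18 A = -36
  [t^{4}]:  \frac{27 A^{2}}{2} = 54
Solving: A = -2.
Check against the point condition:
  u(0, 1) = -2  ⟹  A = -2  ✓
Hence u(x, t) = - 2 t^{3}.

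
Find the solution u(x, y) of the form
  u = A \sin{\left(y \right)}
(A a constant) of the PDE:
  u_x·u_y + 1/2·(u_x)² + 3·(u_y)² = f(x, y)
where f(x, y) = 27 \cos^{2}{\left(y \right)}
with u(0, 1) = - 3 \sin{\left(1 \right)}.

Substitute the ansatz u = A \sin{\left(y \right)} into the left-hand side.
Derivatives of the ansatz:
  u_x = 0
  u_y = A \cos{\left(y \right)}
Term by term:
  u_x·u_y = 0
  1/2·(u_x)² = 0
  3·(u_y)² = 3 A^{2} \cos^{2}{\left(y \right)}
So the left-hand side equals
  3 A^{2} \cos^{2}{\left(y \right)}
This must equal f(x, y) = 27 \cos^{2}{\left(y \right)} identically.
Matching coefficients of the independent functions:
  [\cos^{2}{\left(y \right)}]:  3 A^{2} = 27
These equations allow (A) = (-3) or (3).
Impose the point condition(s):
  u(0, 1) = - 3 \sin{\left(1 \right)}  ⟹  A \sin{\left(1 \right)} = - 3 \sin{\left(1 \right)}
Only A = -3 satisfies everything.
Hence u(x, y) = - 3 \sin{\left(y \right)}.

Answer: u(x, y) = - 3 \sin{\left(y \right)}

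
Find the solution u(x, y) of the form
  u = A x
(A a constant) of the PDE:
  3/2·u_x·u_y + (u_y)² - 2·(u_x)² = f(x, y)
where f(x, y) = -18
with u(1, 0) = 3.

Substitute the ansatz u = A x into the left-hand side.
Derivatives of the ansatz:
  u_x = A
  u_y = 0
Term by term:
  3/2·u_x·u_y = 0
  (u_y)² = 0
  -2·(u_x)² = - 2 A^{2}
So the left-hand side equals
  - 2 A^{2}
This must equal f(x, y) = -18 identically.
Matching coefficients of the independent functions:
  [constant term]:  - 2 A^{2} = -18
These equations allow (A) = (-3) or (3).
Impose the point condition(s):
  u(1, 0) = 3  ⟹  A = 3
Only A = 3 satisfies everything.
Hence u(x, y) = 3 x.

Answer: u(x, y) = 3 x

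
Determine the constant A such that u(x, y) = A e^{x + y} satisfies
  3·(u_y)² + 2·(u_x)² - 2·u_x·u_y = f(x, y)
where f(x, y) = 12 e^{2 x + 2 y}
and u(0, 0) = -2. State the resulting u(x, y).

Substitute the ansatz u = A e^{x + y} into the left-hand side.
Derivatives of the ansatz:
  u_y = A e^{x} e^{y}
  u_x = A e^{x} e^{y}
Term by term:
  3·(u_y)² = 3 A^{2} e^{2 x} e^{2 y}
  2·(u_x)² = 2 A^{2} e^{2 x} e^{2 y}
  -2·u_x·u_y = - 2 A^{2} e^{2 x} e^{2 y}
So the left-hand side equals
  3 A^{2} e^{2 x} e^{2 y}
This must equal f(x, y) identically; expanded, f = 12 e^{2 x} e^{2 y}.
Matching coefficients of the independent functions:
  [e^{2 x} e^{2 y}]:  3 A^{2} = 12
These equations allow (A) = (-2) or (2).
Impose the point condition(s):
  u(0, 0) = -2  ⟹  A = -2
Only A = -2 satisfies everything.
Hence u(x, y) = - 2 e^{x + y}.

Answer: u(x, y) = - 2 e^{x + y}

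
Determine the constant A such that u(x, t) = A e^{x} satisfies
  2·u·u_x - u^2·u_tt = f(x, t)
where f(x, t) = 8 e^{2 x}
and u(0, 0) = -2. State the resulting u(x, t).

Substitute the ansatz u = A e^{x} into the left-hand side.
Derivatives of the ansatz:
  u_x = A e^{x}
  u_tt = 0
Term by term:
  2·u·u_x = 2 A^{2} e^{2 x}
  -u^2·u_tt = 0
So the left-hand side equals
  2 A^{2} e^{2 x}
This must equal f(x, t) = 8 e^{2 x} identically.
Matching coefficients of the independent functions:
  [e^{2 x}]:  2 A^{2} = 8
These equations allow (A) = (-2) or (2).
Impose the point condition(s):
  u(0, 0) = -2  ⟹  A = -2
Only A = -2 satisfies everything.
Hence u(x, t) = - 2 e^{x}.

Answer: u(x, t) = - 2 e^{x}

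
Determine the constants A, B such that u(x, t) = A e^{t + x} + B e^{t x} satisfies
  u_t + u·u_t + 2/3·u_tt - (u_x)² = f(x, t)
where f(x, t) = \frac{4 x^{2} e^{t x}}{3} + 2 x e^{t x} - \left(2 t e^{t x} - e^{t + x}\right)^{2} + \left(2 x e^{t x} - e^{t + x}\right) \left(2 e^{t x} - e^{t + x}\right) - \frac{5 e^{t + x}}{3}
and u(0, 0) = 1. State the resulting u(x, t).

Substitute the ansatz u = A e^{t + x} + B e^{t x} into the left-hand side.
Derivatives of the ansatz:
  u_t = A e^{t} e^{x} + B x e^{t x}
  u_tt = A e^{t} e^{x} + B x^{2} e^{t x}
  u_x = A e^{t} e^{x} + B t e^{t x}
Term by term:
  u_t = A e^{t} e^{x} + B x e^{t x}
  u·u_t = A^{2} e^{2 t} e^{2 x} + A B x e^{t} e^{x} e^{t x} + A B e^{t} e^{x} e^{t x} + B^{2} x e^{2 t x}
  2/3·u_tt = \frac{2 A e^{t} e^{x}}{3} + \frac{2 B x^{2} e^{t x}}{3}
  -(u_x)² = - A^{2} e^{2 t} e^{2 x} - 2 A B t e^{t} e^{x} e^{t x} - B^{2} t^{2} e^{2 t x}
So the left-hand side equals
  - 2 A B t e^{t} e^{x} e^{t x} + A B x e^{t} e^{x} e^{t x} + A B e^{t} e^{x} e^{t x} + \frac{5 A e^{t} e^{x}}{3} - B^{2} t^{2} e^{2 t x} + B^{2} x e^{2 t x} + \frac{2 B x^{2} e^{t x}}{3} + B x e^{t x}
This must equal f(x, t) identically; expanded, f = - 4 t^{2} e^{2 t x} + 4 t e^{t} e^{x} e^{t x} + \frac{4 x^{2} e^{t x}}{3} - 2 x e^{t} e^{x} e^{t x} + 4 x e^{2 t x} + 2 x e^{t x} - 2 e^{t} e^{x} e^{t x} - \frac{5 e^{t} e^{x}}{3}.
Matching coefficients of the independent functions:
  [t^{2} e^{2 t x}]:  - B^{2} = -4
  [x e^{t x}]:  B = 2
  [x e^{2 t x}]:  B^{2} = 4
  [x^{2} e^{t x}]:  \frac{2 B}{3} = \frac{4}{3}
  [e^{t} e^{x}]:  \frac{5 A}{3} = - \frac{5}{3}
  [e^{t} e^{x} e^{t x}, x e^{t} e^{x} e^{t x}]:  A B = -2
  [t e^{t} e^{x} e^{t x}]:  - 2 A B = 4
Solving: A = -1, B = 2.
Check against the point condition:
  u(0, 0) = 1  ⟹  A + B = 1  ✓
Hence u(x, t) = 2 e^{t x} - e^{t + x}.

Answer: u(x, t) = 2 e^{t x} - e^{t + x}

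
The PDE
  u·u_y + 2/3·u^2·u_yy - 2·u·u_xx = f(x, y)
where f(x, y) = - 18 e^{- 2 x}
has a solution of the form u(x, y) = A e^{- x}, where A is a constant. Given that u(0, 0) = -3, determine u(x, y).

Substitute the ansatz u = A e^{- x} into the left-hand side.
Derivatives of the ansatz:
  u_y = 0
  u_yy = 0
  u_xx = A e^{- x}
Term by term:
  u·u_y = 0
  2/3·u^2·u_yy = 0
  -2·u·u_xx = - 2 A^{2} e^{- 2 x}
So the left-hand side equals
  - 2 A^{2} e^{- 2 x}
This must equal f(x, y) = - 18 e^{- 2 x} identically.
Matching coefficients of the independent functions:
  [e^{- 2 x}]:  - 2 A^{2} = -18
These equations allow (A) = (-3) or (3).
Impose the point condition(s):
  u(0, 0) = -3  ⟹  A = -3
Only A = -3 satisfies everything.
Hence u(x, y) = - 3 e^{- x}.

Answer: u(x, y) = - 3 e^{- x}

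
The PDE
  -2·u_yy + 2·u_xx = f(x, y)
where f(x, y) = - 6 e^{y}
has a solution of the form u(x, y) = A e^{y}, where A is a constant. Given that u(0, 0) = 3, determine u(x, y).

Answer: u(x, y) = 3 e^{y}

Derivation:
Substitute the ansatz u = A e^{y} into the left-hand side.
Derivatives of the ansatz:
  u_yy = A e^{y}
  u_xx = 0
Term by term:
  -2·u_yy = - 2 A e^{y}
  2·u_xx = 0
So the left-hand side equals
  - 2 A e^{y}
This must equal f(x, y) = - 6 e^{y} identically.
Matching coefficients of the independent functions:
  [e^{y}]:  - 2 A = -6
Solving: A = 3.
Check against the point condition:
  u(0, 0) = 3  ⟹  A = 3  ✓
Hence u(x, y) = 3 e^{y}.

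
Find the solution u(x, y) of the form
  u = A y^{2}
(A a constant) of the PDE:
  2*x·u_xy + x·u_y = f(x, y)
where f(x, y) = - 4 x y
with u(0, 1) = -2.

Answer: u(x, y) = - 2 y^{2}

Derivation:
Substitute the ansatz u = A y^{2} into the left-hand side.
Derivatives of the ansatz:
  u_xy = 0
  u_y = 2 A y
Term by term:
  2*x·u_xy = 0
  x·u_y = 2 A x y
So the left-hand side equals
  2 A x y
This must equal f(x, y) = - 4 x y identically.
Matching coefficients of the independent functions:
  [x y]:  2 A = -4
Solving: A = -2.
Check against the point condition:
  u(0, 1) = -2  ⟹  A = -2  ✓
Hence u(x, y) = - 2 y^{2}.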